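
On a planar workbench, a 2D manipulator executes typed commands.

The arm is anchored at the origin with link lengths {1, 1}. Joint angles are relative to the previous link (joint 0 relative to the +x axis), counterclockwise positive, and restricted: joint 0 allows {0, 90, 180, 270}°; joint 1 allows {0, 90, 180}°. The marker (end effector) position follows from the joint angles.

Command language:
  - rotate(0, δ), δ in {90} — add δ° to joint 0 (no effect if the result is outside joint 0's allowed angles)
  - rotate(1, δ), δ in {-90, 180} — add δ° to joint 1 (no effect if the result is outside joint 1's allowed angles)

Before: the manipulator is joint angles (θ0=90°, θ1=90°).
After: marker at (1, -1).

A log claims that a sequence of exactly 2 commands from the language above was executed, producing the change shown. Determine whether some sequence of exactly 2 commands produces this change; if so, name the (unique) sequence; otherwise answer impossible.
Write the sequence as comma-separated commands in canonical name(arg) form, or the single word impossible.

t0: joint angles (θ0=90°, θ1=90°)
t=1 rotate(0, 90) ⇒ joint angles (θ0=180°, θ1=90°)
t=2 rotate(0, 90) ⇒ joint angles (θ0=270°, θ1=90°)
all 9 alternatives checked — unique.

rotate(0, 90), rotate(0, 90)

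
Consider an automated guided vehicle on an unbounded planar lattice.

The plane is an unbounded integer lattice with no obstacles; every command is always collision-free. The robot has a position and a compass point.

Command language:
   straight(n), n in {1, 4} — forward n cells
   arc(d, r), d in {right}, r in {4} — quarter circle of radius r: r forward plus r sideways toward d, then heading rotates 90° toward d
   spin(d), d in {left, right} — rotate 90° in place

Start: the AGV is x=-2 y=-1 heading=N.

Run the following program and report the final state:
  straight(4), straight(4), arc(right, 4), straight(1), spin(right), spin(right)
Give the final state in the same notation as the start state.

x=3 y=11 heading=W

from: x=-2 y=-1 heading=N
step 1 (straight(4)): x=-2 y=3 heading=N
step 2 (straight(4)): x=-2 y=7 heading=N
step 3 (arc(right, 4)): x=2 y=11 heading=E
step 4 (straight(1)): x=3 y=11 heading=E
step 5 (spin(right)): x=3 y=11 heading=S
step 6 (spin(right)): x=3 y=11 heading=W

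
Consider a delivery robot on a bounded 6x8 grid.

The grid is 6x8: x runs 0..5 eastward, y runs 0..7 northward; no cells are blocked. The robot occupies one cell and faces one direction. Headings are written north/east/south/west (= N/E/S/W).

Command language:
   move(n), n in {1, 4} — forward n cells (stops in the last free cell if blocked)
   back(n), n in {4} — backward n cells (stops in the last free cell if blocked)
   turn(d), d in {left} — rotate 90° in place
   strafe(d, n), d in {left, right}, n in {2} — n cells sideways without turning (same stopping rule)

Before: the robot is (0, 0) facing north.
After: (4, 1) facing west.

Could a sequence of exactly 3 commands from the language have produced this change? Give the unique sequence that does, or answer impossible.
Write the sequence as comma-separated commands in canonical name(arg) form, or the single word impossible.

key: cell and facing (now W) both changed — the 3 commands mix motion and turning
begin: (0, 0) facing north
t=1 move(1) ⇒ (0, 1) facing north
t=2 turn(left) ⇒ (0, 1) facing west
t=3 back(4) ⇒ (4, 1) facing west
no other 3-command option fits: unique.

move(1), turn(left), back(4)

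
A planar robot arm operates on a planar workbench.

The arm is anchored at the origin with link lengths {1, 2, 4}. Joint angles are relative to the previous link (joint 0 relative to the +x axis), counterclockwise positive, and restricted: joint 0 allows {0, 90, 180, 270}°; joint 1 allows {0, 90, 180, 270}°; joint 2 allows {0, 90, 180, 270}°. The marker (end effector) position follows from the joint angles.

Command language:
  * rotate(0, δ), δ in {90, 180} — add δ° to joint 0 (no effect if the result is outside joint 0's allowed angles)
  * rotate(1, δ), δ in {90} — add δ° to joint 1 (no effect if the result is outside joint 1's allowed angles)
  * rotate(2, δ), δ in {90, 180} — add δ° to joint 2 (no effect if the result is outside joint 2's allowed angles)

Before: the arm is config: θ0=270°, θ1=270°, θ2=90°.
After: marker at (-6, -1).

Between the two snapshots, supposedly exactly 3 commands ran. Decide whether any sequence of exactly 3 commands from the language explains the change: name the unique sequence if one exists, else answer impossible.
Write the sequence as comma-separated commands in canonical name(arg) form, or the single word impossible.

start: config: θ0=270°, θ1=270°, θ2=90°
1. rotate(2, 90) → config: θ0=270°, θ1=270°, θ2=180°
2. rotate(2, 90) → config: θ0=270°, θ1=270°, θ2=270°
3. rotate(2, 90) → config: θ0=270°, θ1=270°, θ2=0°
no other 3-command option fits: unique.

rotate(2, 90), rotate(2, 90), rotate(2, 90)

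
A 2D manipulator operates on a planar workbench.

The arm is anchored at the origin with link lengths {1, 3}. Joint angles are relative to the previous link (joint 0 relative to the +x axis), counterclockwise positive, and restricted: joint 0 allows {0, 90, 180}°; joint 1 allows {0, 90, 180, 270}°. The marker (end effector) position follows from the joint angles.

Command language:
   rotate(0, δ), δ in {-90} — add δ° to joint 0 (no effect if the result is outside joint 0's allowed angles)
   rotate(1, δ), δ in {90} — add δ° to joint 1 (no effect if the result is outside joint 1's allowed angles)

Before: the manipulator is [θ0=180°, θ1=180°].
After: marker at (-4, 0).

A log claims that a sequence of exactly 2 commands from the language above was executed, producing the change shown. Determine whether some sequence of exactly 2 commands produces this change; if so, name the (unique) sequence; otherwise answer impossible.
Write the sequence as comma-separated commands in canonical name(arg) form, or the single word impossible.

initial: [θ0=180°, θ1=180°]
step 1 (rotate(1, 90)): [θ0=180°, θ1=270°]
step 2 (rotate(1, 90)): [θ0=180°, θ1=0°]
all 4 alternatives checked — unique.

rotate(1, 90), rotate(1, 90)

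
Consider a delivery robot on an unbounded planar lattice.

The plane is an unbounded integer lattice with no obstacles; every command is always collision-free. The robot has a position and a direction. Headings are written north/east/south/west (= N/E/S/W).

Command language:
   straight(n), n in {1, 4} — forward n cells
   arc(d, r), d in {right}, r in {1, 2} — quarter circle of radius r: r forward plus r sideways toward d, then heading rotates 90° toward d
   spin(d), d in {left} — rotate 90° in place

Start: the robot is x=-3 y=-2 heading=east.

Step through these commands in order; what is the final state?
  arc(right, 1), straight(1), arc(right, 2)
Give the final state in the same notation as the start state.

initial: x=-3 y=-2 heading=east
t=1 arc(right, 1) ⇒ x=-2 y=-3 heading=south
t=2 straight(1) ⇒ x=-2 y=-4 heading=south
t=3 arc(right, 2) ⇒ x=-4 y=-6 heading=west

x=-4 y=-6 heading=west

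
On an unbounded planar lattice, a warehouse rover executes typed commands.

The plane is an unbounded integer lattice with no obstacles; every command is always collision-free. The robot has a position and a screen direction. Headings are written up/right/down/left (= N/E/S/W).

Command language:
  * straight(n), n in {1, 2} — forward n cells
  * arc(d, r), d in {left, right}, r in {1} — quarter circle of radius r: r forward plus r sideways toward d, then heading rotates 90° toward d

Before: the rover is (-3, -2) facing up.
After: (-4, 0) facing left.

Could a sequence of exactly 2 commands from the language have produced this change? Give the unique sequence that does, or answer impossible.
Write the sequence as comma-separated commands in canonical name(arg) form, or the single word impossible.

key: position moved to (-4,0) AND the heading swung to W — translation plus rotation needed
from: (-3, -2) facing up
step 1 (straight(1)): (-3, -1) facing up
step 2 (arc(left, 1)): (-4, 0) facing left
no rival 2-sequence matches.

straight(1), arc(left, 1)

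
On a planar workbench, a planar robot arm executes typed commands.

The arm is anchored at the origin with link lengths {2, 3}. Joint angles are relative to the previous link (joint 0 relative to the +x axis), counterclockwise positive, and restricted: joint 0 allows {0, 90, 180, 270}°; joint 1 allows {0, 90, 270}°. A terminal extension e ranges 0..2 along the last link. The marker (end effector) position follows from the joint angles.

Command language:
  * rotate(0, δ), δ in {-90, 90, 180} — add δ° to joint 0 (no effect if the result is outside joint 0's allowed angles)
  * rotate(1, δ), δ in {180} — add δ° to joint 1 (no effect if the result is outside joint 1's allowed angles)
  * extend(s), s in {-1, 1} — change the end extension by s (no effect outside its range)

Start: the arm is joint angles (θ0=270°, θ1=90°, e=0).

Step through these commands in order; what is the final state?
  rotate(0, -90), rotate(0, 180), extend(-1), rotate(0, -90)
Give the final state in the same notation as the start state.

joint angles (θ0=270°, θ1=90°, e=0)

initial: joint angles (θ0=270°, θ1=90°, e=0)
t=1 rotate(0, -90) ⇒ joint angles (θ0=180°, θ1=90°, e=0)
t=2 rotate(0, 180) ⇒ joint angles (θ0=0°, θ1=90°, e=0)
t=3 extend(-1) ⇒ joint angles (θ0=0°, θ1=90°, e=0)
t=4 rotate(0, -90) ⇒ joint angles (θ0=270°, θ1=90°, e=0)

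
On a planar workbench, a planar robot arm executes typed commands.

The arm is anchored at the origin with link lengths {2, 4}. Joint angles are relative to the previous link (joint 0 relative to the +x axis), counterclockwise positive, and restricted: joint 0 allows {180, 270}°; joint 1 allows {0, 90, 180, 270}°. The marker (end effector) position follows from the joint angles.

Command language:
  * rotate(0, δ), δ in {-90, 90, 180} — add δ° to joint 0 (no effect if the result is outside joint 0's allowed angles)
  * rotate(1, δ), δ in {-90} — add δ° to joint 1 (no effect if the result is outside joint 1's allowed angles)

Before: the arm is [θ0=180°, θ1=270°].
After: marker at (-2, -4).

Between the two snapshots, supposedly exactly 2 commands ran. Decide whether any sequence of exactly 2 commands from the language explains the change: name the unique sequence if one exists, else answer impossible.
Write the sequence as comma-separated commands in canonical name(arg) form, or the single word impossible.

from: [θ0=180°, θ1=270°]
[1] after rotate(1, -90): [θ0=180°, θ1=180°]
[2] after rotate(1, -90): [θ0=180°, θ1=90°]
uniquely the one of 16 2-step routes that fits.

rotate(1, -90), rotate(1, -90)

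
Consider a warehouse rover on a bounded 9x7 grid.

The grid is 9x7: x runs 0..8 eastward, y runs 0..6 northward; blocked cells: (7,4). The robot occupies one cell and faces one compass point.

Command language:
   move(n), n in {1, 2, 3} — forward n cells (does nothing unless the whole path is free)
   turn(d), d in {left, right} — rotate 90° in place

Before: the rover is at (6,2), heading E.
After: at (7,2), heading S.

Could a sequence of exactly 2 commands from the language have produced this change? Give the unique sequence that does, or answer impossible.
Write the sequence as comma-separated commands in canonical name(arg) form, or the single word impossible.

key: cell and facing (now S) both changed — the 2 commands mix motion and turning
t0: at (6,2), heading E
step 1 (move(1)): at (7,2), heading E
step 2 (turn(right)): at (7,2), heading S
all 25 alternatives checked — unique.

move(1), turn(right)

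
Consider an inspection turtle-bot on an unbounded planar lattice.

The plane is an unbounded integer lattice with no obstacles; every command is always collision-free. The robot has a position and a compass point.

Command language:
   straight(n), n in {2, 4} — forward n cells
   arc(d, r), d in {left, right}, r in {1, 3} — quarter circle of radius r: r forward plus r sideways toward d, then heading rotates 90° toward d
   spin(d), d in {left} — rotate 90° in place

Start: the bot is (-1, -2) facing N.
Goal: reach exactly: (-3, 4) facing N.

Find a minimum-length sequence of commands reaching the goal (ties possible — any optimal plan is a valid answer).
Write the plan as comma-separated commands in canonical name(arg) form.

arc(left, 1), arc(right, 1), straight(4)

from: (-1, -2) facing N
step 1 (arc(left, 1)): (-2, -1) facing W
step 2 (arc(right, 1)): (-3, 0) facing N
step 3 (straight(4)): (-3, 4) facing N
nothing shorter than 3 reaches the goal.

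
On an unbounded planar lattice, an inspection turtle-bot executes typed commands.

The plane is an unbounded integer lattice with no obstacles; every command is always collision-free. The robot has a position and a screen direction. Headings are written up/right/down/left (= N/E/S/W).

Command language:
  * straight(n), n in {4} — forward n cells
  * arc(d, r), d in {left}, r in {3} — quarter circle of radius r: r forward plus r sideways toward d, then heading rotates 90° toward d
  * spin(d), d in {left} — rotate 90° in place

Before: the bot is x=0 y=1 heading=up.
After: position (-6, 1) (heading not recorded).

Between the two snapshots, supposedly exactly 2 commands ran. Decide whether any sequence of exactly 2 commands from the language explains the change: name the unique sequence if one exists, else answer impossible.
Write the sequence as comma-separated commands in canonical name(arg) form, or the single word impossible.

arc(left, 3), arc(left, 3)

t0: x=0 y=1 heading=up
[1] after arc(left, 3): x=-3 y=4 heading=left
[2] after arc(left, 3): x=-6 y=1 heading=down
no rival 2-sequence matches.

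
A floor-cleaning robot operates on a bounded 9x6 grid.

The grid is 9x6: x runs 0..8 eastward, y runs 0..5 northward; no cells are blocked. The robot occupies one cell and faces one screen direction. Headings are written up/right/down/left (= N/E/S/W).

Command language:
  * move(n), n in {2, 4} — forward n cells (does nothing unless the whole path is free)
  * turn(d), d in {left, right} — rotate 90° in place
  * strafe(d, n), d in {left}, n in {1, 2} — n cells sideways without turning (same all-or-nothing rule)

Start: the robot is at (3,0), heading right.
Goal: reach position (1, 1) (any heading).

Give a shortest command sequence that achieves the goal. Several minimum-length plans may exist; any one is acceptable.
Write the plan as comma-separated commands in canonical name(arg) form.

t0: at (3,0), heading right
1. strafe(left, 1) → at (3,1), heading right
2. turn(left) → at (3,1), heading up
3. strafe(left, 2) → at (1,1), heading up
nothing shorter than 3 reaches the goal.

strafe(left, 1), turn(left), strafe(left, 2)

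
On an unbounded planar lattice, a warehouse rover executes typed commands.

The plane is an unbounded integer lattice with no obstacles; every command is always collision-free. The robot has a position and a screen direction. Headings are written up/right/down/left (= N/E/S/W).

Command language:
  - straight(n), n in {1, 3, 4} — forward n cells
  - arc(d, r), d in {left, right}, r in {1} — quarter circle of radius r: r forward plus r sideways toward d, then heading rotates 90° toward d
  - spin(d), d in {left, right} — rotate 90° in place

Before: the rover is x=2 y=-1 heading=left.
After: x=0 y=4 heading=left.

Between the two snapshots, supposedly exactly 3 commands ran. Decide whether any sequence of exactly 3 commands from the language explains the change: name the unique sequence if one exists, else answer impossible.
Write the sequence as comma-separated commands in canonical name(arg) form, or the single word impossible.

key: order matters: swapping arc(right, 1) and arc(left, 1) lands elsewhere
initial: x=2 y=-1 heading=left
[1] after arc(right, 1): x=1 y=0 heading=up
[2] after straight(3): x=1 y=3 heading=up
[3] after arc(left, 1): x=0 y=4 heading=left
uniquely the one of 343 3-step routes that fits.

arc(right, 1), straight(3), arc(left, 1)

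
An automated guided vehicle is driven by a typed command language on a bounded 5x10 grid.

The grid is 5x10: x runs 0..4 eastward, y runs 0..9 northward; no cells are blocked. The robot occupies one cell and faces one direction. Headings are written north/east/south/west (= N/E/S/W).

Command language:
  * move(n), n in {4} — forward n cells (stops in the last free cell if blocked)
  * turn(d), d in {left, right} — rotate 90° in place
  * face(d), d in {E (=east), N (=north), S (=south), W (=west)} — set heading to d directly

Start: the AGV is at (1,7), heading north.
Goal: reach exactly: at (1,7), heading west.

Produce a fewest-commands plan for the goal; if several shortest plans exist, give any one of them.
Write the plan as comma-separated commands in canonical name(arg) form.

turn(left)

start: at (1,7), heading north
step 1 (turn(left)): at (1,7), heading west
no 0-step plan works, so 1 is optimal.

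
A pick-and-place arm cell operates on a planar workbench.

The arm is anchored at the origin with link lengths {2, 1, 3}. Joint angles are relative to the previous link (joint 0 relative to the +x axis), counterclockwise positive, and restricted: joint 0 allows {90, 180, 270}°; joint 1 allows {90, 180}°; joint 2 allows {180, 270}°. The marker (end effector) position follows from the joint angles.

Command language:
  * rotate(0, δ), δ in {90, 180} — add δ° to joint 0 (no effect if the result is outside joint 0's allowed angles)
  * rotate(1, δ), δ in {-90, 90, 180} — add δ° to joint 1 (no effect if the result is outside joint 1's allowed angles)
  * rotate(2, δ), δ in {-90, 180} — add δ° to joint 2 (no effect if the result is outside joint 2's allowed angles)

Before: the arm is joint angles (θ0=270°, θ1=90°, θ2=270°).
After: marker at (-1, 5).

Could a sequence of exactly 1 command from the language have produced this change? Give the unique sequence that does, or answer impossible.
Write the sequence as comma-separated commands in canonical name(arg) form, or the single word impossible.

begin: joint angles (θ0=270°, θ1=90°, θ2=270°)
[1] after rotate(0, 180): joint angles (θ0=90°, θ1=90°, θ2=270°)
all 7 alternatives checked — unique.

rotate(0, 180)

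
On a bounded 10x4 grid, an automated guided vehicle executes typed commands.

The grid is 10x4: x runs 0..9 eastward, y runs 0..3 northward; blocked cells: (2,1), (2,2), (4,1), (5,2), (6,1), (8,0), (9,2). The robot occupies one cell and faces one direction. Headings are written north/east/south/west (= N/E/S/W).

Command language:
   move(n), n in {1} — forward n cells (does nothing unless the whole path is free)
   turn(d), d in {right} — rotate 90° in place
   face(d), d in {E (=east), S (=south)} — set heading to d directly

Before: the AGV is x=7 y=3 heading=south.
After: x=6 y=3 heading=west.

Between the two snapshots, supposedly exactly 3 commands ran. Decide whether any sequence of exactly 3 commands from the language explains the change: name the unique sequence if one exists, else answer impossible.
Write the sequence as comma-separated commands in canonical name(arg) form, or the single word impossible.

key: order matters: swapping face(S) and move(1) lands elsewhere
start: x=7 y=3 heading=south
[1] after face(S): x=7 y=3 heading=south
[2] after turn(right): x=7 y=3 heading=west
[3] after move(1): x=6 y=3 heading=west
no other 3-command option fits: unique.

face(S), turn(right), move(1)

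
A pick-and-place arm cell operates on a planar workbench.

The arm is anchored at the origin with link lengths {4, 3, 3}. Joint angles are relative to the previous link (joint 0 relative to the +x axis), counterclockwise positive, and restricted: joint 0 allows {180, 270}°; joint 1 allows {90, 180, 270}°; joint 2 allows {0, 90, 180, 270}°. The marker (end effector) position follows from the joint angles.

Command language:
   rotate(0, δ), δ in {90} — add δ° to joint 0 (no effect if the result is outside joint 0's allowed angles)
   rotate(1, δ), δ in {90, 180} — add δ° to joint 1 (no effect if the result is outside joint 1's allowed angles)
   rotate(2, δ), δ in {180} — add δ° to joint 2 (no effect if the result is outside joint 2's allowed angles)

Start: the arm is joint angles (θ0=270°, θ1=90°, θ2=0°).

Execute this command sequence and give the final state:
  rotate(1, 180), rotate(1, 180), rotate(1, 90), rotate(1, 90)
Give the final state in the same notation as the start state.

t0: joint angles (θ0=270°, θ1=90°, θ2=0°)
[1] after rotate(1, 180): joint angles (θ0=270°, θ1=270°, θ2=0°)
[2] after rotate(1, 180): joint angles (θ0=270°, θ1=90°, θ2=0°)
[3] after rotate(1, 90): joint angles (θ0=270°, θ1=180°, θ2=0°)
[4] after rotate(1, 90): joint angles (θ0=270°, θ1=270°, θ2=0°)

joint angles (θ0=270°, θ1=270°, θ2=0°)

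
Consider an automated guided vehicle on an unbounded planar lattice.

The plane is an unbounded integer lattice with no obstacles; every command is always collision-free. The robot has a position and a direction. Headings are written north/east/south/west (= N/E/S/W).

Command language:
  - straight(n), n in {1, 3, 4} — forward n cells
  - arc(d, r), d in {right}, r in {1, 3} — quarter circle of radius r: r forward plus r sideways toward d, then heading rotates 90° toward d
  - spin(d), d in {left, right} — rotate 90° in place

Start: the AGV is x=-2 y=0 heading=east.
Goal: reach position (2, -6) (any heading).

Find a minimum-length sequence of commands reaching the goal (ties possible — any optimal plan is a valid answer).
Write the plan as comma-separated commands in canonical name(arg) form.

from: x=-2 y=0 heading=east
t=1 straight(4) ⇒ x=2 y=0 heading=east
t=2 arc(right, 3) ⇒ x=5 y=-3 heading=south
t=3 arc(right, 3) ⇒ x=2 y=-6 heading=west
shorter routes all fall short; 3 is best.

straight(4), arc(right, 3), arc(right, 3)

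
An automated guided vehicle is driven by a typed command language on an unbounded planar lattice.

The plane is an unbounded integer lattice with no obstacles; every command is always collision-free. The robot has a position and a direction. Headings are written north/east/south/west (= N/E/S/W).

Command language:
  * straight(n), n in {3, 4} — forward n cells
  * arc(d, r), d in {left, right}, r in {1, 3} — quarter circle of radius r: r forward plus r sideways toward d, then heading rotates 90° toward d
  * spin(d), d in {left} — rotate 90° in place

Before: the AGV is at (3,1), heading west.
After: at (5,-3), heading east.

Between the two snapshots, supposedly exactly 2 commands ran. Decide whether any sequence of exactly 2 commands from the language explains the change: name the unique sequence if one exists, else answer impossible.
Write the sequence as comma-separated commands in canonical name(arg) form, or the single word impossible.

arc(left, 1), arc(left, 3)

key: cell and facing (now E) both changed — the 2 commands mix motion and turning
start: at (3,1), heading west
1. arc(left, 1) → at (2,0), heading south
2. arc(left, 3) → at (5,-3), heading east
no rival 2-sequence matches.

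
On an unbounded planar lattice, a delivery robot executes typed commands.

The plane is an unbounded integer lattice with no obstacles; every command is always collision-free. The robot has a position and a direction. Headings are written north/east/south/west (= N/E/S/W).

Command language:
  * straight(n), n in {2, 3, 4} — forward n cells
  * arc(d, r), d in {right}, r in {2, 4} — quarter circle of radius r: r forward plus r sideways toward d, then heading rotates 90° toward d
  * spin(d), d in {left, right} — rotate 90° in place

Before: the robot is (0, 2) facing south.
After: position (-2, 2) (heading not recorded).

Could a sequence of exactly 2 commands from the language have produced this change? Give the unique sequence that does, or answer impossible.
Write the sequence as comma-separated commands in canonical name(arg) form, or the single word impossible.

spin(right), straight(2)

key: order matters: swapping spin(right) and straight(2) lands elsewhere
from: (0, 2) facing south
t=1 spin(right) ⇒ (0, 2) facing west
t=2 straight(2) ⇒ (-2, 2) facing west
no rival 2-sequence matches.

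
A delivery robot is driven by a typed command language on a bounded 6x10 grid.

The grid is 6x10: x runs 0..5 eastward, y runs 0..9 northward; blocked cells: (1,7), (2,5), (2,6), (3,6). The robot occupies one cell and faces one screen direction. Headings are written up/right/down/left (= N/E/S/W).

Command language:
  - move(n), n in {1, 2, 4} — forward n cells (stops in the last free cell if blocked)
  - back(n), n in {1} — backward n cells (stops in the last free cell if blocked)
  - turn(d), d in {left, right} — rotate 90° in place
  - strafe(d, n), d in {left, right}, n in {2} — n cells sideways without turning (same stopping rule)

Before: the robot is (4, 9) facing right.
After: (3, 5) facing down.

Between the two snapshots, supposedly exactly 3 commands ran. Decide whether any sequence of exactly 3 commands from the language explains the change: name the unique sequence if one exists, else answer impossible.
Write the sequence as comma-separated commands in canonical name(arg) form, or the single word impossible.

key: order matters: swapping turn(right) and strafe(right, 2) lands elsewhere
start: (4, 9) facing right
t=1 turn(right) ⇒ (4, 9) facing down
t=2 move(4) ⇒ (4, 5) facing down
t=3 strafe(right, 2) ⇒ (3, 5) facing down
all 512 alternatives checked — unique.

turn(right), move(4), strafe(right, 2)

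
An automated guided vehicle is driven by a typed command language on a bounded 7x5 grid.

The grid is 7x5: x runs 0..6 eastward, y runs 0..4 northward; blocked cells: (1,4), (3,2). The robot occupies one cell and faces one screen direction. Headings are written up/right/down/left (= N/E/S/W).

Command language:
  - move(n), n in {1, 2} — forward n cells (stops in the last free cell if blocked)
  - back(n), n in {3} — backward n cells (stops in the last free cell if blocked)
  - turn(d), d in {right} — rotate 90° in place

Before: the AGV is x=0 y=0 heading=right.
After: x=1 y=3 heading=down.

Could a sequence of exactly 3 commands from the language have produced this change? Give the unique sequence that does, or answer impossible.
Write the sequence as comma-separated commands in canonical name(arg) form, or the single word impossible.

key: position moved to (1,3) AND the heading swung to S — translation plus rotation needed
start: x=0 y=0 heading=right
t=1 move(1) ⇒ x=1 y=0 heading=right
t=2 turn(right) ⇒ x=1 y=0 heading=down
t=3 back(3) ⇒ x=1 y=3 heading=down
all 64 alternatives checked — unique.

move(1), turn(right), back(3)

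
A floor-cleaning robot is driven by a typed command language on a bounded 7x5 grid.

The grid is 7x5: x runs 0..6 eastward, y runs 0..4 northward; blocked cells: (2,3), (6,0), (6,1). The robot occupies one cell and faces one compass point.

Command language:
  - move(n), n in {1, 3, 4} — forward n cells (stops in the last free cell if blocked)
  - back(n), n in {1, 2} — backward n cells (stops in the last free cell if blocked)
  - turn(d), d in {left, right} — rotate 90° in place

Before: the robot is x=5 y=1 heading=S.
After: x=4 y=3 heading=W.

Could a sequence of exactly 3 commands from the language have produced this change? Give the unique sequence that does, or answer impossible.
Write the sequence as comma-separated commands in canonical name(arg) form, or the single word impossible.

key: order matters: swapping back(2) and move(1) lands elsewhere
from: x=5 y=1 heading=S
t=1 back(2) ⇒ x=5 y=3 heading=S
t=2 turn(right) ⇒ x=5 y=3 heading=W
t=3 move(1) ⇒ x=4 y=3 heading=W
all 343 alternatives checked — unique.

back(2), turn(right), move(1)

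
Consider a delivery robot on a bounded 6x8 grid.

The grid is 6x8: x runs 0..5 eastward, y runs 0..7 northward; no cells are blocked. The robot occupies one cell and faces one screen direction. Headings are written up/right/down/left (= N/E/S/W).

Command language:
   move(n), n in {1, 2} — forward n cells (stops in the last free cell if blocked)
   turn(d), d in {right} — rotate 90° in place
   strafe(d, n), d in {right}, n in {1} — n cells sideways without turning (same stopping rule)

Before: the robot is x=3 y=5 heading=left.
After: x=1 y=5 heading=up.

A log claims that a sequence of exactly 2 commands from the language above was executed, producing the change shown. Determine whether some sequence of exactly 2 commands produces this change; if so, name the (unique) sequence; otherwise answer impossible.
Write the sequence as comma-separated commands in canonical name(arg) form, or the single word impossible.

move(2), turn(right)

key: position moved to (1,5) AND the heading swung to N — translation plus rotation needed
start: x=3 y=5 heading=left
[1] after move(2): x=1 y=5 heading=left
[2] after turn(right): x=1 y=5 heading=up
no rival 2-sequence matches.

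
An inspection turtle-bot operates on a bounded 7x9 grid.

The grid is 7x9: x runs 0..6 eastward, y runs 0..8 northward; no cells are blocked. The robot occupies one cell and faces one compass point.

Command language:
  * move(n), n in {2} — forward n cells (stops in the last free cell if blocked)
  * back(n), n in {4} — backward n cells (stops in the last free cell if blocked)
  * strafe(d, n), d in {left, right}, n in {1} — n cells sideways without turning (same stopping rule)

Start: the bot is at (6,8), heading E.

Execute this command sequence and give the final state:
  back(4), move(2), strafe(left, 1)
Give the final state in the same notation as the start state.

at (4,8), heading E

begin: at (6,8), heading E
step 1 (back(4)): at (2,8), heading E
step 2 (move(2)): at (4,8), heading E
step 3 (strafe(left, 1)): at (4,8), heading E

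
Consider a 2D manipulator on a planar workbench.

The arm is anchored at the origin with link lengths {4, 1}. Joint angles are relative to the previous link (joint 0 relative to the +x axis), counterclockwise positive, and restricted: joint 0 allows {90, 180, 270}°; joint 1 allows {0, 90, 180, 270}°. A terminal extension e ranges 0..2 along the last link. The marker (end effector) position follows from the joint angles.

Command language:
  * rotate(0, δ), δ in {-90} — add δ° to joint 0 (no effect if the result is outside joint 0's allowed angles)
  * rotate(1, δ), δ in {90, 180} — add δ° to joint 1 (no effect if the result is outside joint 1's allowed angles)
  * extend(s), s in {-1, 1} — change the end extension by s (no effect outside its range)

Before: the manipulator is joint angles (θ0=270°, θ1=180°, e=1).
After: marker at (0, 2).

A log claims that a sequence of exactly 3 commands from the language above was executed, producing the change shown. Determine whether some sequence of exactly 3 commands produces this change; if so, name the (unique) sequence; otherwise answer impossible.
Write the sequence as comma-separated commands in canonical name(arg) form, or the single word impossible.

rotate(0, -90), rotate(0, -90), rotate(0, -90)

start: joint angles (θ0=270°, θ1=180°, e=1)
1. rotate(0, -90) → joint angles (θ0=180°, θ1=180°, e=1)
2. rotate(0, -90) → joint angles (θ0=90°, θ1=180°, e=1)
3. rotate(0, -90) → joint angles (θ0=90°, θ1=180°, e=1)
no other 3-command option fits: unique.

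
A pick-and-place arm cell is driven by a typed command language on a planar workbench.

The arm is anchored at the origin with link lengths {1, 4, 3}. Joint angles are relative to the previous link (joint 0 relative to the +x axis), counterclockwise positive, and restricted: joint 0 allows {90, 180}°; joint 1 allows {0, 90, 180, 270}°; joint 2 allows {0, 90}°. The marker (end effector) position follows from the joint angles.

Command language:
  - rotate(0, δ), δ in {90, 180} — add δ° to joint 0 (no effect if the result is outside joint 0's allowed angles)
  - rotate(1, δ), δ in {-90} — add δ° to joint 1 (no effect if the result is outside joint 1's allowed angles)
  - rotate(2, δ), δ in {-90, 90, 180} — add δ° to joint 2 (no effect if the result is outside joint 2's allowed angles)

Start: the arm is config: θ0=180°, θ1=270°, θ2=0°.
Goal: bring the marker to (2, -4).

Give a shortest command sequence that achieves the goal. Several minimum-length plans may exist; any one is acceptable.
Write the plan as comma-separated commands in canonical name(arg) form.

rotate(2, 90), rotate(1, -90), rotate(1, -90)

start: config: θ0=180°, θ1=270°, θ2=0°
step 1 (rotate(2, 90)): config: θ0=180°, θ1=270°, θ2=90°
step 2 (rotate(1, -90)): config: θ0=180°, θ1=180°, θ2=90°
step 3 (rotate(1, -90)): config: θ0=180°, θ1=90°, θ2=90°
shorter routes all fall short; 3 is best.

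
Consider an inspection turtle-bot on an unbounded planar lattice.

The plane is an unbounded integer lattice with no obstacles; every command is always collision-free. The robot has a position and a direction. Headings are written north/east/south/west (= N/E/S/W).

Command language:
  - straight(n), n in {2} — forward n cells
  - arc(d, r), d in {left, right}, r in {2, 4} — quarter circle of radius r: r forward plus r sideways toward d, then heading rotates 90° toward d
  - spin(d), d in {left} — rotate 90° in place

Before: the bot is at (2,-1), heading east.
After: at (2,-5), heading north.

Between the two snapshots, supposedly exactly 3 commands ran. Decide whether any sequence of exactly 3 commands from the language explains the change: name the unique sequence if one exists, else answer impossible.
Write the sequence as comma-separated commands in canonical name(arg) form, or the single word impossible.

arc(right, 4), arc(right, 2), arc(right, 2)

key: running arc(right, 2) before arc(right, 4) would end elsewhere — order is forced
start: at (2,-1), heading east
step 1 (arc(right, 4)): at (6,-5), heading south
step 2 (arc(right, 2)): at (4,-7), heading west
step 3 (arc(right, 2)): at (2,-5), heading north
uniquely the one of 216 3-step routes that fits.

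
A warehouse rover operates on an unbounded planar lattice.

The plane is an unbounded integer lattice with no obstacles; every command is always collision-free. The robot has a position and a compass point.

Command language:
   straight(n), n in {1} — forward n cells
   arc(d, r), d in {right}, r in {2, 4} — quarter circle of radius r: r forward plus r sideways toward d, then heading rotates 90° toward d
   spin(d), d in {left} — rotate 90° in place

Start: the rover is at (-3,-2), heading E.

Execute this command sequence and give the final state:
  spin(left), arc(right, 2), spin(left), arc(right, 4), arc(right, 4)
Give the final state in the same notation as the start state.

t0: at (-3,-2), heading E
1. spin(left) → at (-3,-2), heading N
2. arc(right, 2) → at (-1,0), heading E
3. spin(left) → at (-1,0), heading N
4. arc(right, 4) → at (3,4), heading E
5. arc(right, 4) → at (7,0), heading S

at (7,0), heading S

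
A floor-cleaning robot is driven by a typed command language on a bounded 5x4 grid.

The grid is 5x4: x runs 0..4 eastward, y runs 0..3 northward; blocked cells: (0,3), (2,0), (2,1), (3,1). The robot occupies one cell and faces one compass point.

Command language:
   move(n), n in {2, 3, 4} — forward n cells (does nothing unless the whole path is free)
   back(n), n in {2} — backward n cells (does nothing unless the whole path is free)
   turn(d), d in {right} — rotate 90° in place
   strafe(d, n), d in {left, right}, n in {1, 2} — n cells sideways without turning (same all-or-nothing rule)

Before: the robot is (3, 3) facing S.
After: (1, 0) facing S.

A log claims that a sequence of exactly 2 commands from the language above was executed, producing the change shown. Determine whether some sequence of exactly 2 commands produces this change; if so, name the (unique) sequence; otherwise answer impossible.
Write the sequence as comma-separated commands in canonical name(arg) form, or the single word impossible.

strafe(right, 2), move(3)

key: running move(3) before strafe(right, 2) would end elsewhere — order is forced
initial: (3, 3) facing S
step 1 (strafe(right, 2)): (1, 3) facing S
step 2 (move(3)): (1, 0) facing S
no other 2-command option fits: unique.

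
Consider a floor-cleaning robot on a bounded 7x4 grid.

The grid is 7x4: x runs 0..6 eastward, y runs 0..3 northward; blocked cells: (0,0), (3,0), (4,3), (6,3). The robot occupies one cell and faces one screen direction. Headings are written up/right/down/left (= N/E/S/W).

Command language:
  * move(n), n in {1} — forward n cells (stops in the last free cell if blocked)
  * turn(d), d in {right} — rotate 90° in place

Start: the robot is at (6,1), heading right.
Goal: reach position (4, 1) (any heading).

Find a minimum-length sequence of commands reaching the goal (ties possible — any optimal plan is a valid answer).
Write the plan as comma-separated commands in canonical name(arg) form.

turn(right), turn(right), move(1), move(1)

t0: at (6,1), heading right
[1] after turn(right): at (6,1), heading down
[2] after turn(right): at (6,1), heading left
[3] after move(1): at (5,1), heading left
[4] after move(1): at (4,1), heading left
nothing shorter than 4 reaches the goal.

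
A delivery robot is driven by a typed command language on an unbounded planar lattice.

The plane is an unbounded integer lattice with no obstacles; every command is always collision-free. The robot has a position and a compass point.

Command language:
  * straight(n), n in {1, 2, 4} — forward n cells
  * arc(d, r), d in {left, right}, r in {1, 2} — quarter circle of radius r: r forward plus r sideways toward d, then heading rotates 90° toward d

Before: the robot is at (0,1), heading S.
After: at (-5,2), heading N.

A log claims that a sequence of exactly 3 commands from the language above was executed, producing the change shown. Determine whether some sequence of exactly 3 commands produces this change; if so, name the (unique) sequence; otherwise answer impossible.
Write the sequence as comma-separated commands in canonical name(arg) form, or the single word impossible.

arc(right, 1), straight(2), arc(right, 2)

key: position moved to (-5,2) AND the heading swung to N — translation plus rotation needed
initial: at (0,1), heading S
step 1 (arc(right, 1)): at (-1,0), heading W
step 2 (straight(2)): at (-3,0), heading W
step 3 (arc(right, 2)): at (-5,2), heading N
uniquely the one of 343 3-step routes that fits.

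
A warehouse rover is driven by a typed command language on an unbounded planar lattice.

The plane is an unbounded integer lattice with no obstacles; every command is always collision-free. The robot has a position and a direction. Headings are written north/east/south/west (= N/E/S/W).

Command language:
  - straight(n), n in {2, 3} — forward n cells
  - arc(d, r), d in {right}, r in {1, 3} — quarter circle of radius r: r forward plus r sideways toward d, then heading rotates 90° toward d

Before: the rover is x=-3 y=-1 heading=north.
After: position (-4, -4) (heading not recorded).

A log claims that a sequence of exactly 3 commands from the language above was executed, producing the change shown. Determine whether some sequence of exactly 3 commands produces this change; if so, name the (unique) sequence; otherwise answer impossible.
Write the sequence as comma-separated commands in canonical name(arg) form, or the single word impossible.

key: running arc(right, 3) before arc(right, 1) would end elsewhere — order is forced
initial: x=-3 y=-1 heading=north
[1] after arc(right, 1): x=-2 y=0 heading=east
[2] after arc(right, 1): x=-1 y=-1 heading=south
[3] after arc(right, 3): x=-4 y=-4 heading=west
all 64 alternatives checked — unique.

arc(right, 1), arc(right, 1), arc(right, 3)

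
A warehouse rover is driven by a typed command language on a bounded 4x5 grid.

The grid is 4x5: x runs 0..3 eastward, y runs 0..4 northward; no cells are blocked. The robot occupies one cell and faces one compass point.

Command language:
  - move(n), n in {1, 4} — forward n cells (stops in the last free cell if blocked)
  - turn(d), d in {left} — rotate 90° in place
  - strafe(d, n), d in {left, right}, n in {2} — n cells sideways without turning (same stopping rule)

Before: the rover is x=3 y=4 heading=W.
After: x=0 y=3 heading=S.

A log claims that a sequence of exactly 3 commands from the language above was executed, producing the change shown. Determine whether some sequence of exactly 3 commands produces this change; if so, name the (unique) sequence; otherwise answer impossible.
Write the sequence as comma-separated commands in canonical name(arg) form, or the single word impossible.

move(4), turn(left), move(1)

key: move(4) runs into the grid edge before its full distance
from: x=3 y=4 heading=W
t=1 move(4) ⇒ x=0 y=4 heading=W
t=2 turn(left) ⇒ x=0 y=4 heading=S
t=3 move(1) ⇒ x=0 y=3 heading=S
all 125 alternatives checked — unique.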